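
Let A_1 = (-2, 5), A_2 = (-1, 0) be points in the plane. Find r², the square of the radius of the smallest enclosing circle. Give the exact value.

The smallest circle enclosing two points has them as diameter endpoints.
Centre = midpoint = (-1.5, 2.5); r² = |A_1A_2|²/4 = 26/4 = 6.5.

6.5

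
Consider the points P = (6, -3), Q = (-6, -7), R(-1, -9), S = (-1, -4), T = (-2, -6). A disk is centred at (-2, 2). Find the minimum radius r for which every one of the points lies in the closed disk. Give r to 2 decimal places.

11.05

The required radius is the distance from (-2, 2) to the farthest point.
Squared distances: 89, 97, 122, 37, 64.
Maximum is 122, attained at R.
r = √122 ≈ 11.05.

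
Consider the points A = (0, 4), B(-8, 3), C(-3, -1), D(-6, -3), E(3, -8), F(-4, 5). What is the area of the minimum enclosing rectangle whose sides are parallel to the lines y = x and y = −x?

In coordinates u = x + y, v = x − y the rectangle is axis-aligned; the map (x,y)→(u,v) scales areas by 2.
u-values: 4, -5, -4, -9, -5, 1; range = 4 − (-9) = 13.
v-values: -4, -11, -2, -3, 11, -9; range = 11 − (-11) = 22.
Area = (13 × 22) / 2 = 143.

143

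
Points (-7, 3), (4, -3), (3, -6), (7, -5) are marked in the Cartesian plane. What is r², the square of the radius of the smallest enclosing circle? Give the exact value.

65

By Welzl's lemma the MEC is supported by two points (diametrically opposite) or three points (on a circumcircle).
The farthest pair is (-7, 3)–(7, -5) with squared distance 260. The circle on this segment as diameter has centre (0, -1) and r² = 260/4 = 65.
Check (4, -3): distance² to centre = 20 ≤ 65, so it lies inside.
All remaining points lie in this disk, and no smaller disk contains both endpoints, so this is the minimum enclosing circle.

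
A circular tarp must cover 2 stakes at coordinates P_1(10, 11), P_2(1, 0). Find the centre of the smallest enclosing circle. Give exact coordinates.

(5.5, 5.5)

The smallest circle enclosing two points has them as diameter endpoints.
Centre = midpoint = (5.5, 5.5); r² = |P_1P_2|²/4 = 202/4 = 50.5.
Centre = (5.5, 5.5).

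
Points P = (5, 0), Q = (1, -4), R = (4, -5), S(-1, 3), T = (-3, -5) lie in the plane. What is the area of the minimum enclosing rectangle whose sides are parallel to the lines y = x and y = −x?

84.5

In coordinates u = x + y, v = x − y the rectangle is axis-aligned; the map (x,y)→(u,v) scales areas by 2.
u-values: 5, -3, -1, 2, -8; range = 5 − (-8) = 13.
v-values: 5, 5, 9, -4, 2; range = 9 − (-4) = 13.
Area = (13 × 13) / 2 = 84.5.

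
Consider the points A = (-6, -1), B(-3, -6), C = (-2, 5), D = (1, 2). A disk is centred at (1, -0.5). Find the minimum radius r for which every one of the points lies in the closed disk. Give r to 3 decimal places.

The required radius is the distance from (1, -0.5) to the farthest point.
Squared distances: 49.25, 46.25, 39.25, 6.25.
Maximum is 49.25, attained at A.
r = √(49.25) ≈ 7.018.

7.018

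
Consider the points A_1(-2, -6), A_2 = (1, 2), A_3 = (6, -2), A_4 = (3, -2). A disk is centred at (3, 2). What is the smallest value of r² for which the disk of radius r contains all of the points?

89

The required radius is the distance from (3, 2) to the farthest point.
Squared distances: 89, 4, 25, 16.
Maximum is 89, attained at A_1.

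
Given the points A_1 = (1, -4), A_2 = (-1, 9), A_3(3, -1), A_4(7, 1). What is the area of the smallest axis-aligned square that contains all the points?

The bounding box has width 8 and height 13.
An axis-aligned square enclosing the set must have side ≥ max(width, height).
So the minimum side is max(8, 13) = 13.
Area = 13² = 169.

169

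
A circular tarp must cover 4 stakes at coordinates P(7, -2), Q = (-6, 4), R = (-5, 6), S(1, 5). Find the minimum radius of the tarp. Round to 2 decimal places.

The minimum enclosing circle is determined by three boundary points: P, Q, R.
Their circumcentre is (0.875, 1.8125) with r² = 52.05078125.
The farthest remaining point S is at distance² 10.17578125 ≤ 52.05078125.
r = √(52.05078125) ≈ 7.21.

7.21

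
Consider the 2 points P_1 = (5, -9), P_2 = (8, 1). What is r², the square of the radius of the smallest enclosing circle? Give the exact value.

The smallest circle enclosing two points has them as diameter endpoints.
Centre = midpoint = (6.5, -4); r² = |P_1P_2|²/4 = 109/4 = 27.25.

27.25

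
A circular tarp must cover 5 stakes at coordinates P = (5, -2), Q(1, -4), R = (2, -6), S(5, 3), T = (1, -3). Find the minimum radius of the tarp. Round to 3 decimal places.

4.743

By Welzl's lemma the MEC is supported by two points (diametrically opposite) or three points (on a circumcircle).
The farthest pair is R–S with squared distance 90. The circle on this segment as diameter has centre (3.5, -1.5) and r² = 90/4 = 22.5.
Check P: distance² to centre = 2.5 ≤ 22.5, so it lies inside.
All remaining points lie in this disk, and no smaller disk contains both endpoints, so this is the minimum enclosing circle.
r = √(22.5) ≈ 4.743.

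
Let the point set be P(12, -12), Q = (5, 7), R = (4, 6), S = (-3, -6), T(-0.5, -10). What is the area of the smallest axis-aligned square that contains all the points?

361

The bounding box has width 15 and height 19.
An axis-aligned square enclosing the set must have side ≥ max(width, height).
So the minimum side is max(15, 19) = 19.
Area = 19² = 361.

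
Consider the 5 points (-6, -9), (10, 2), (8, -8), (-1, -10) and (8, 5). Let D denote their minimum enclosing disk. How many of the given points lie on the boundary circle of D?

2

The farthest pair is (-6, -9)–(8, 5) with squared distance 392. The circle on this segment as diameter has centre (1, -2) and r² = 392/4 = 98.
Check (10, 2): distance² to centre = 97 ≤ 98, so it lies inside.
All remaining points lie in this disk, and no smaller disk contains both endpoints, so this is the minimum enclosing circle.
The points at distance exactly r from the centre are (-6, -9), (8, 5) — 2 points.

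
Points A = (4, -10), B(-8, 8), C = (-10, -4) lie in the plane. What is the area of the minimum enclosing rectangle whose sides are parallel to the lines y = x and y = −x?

In coordinates u = x + y, v = x − y the rectangle is axis-aligned; the map (x,y)→(u,v) scales areas by 2.
u-values: -6, 0, -14; range = 0 − (-14) = 14.
v-values: 14, -16, -6; range = 14 − (-16) = 30.
Area = (14 × 30) / 2 = 210.

210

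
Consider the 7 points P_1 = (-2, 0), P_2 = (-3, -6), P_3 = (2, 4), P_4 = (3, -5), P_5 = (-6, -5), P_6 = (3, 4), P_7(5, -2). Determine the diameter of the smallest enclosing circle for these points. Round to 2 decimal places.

The minimum enclosing circle is determined by three boundary points: P_5, P_6, P_7.
Their circumcentre is (-1.25, -0.75) with r² = 40.625.
The farthest remaining point P_4 is at distance² 36.125 ≤ 40.625.
Diameter = 2r = 2√(40.625) ≈ 12.75.

12.75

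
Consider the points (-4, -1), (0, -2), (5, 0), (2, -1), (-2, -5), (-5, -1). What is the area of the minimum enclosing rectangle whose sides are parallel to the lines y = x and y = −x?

54

In coordinates u = x + y, v = x − y the rectangle is axis-aligned; the map (x,y)→(u,v) scales areas by 2.
u-values: -5, -2, 5, 1, -7, -6; range = 5 − (-7) = 12.
v-values: -3, 2, 5, 3, 3, -4; range = 5 − (-4) = 9.
Area = (12 × 9) / 2 = 54.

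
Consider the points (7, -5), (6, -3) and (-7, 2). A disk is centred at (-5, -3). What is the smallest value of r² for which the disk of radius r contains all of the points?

148

The required radius is the distance from (-5, -3) to the farthest point.
Squared distances: 148, 121, 29.
Maximum is 148, attained at (7, -5).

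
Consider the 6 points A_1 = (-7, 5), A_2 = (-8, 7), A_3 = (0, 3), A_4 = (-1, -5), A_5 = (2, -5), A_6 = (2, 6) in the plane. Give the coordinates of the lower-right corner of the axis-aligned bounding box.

(2, -5)

x-range [-8, 2], y-range [-5, 7].
The lower-right corner is (2, -5).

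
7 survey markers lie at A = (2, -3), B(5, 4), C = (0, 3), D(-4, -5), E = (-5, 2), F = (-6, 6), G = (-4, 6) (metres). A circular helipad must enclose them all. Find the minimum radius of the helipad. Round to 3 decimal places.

6.799

The minimum enclosing circle of a finite set is fixed by two of the points (as a diameter) or three (as a circumcircle).
The minimum enclosing circle is determined by three boundary points: B, D, F.
Their circumcentre is (-31/26, 31/26) with r² = 15625/338.
The farthest remaining point G is at distance² 10477/338 ≤ 15625/338.
r = √(15625/338) ≈ 6.799.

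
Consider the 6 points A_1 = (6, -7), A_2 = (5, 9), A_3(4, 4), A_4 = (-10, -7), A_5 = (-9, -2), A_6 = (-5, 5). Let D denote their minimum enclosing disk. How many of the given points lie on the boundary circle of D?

The minimum enclosing circle of a finite set is fixed by two of the points (as a diameter) or three (as a circumcircle).
The minimum enclosing circle is determined by three boundary points: A_1, A_2, A_4.
Their circumcentre is (-2, 0.53125) with r² = 120.7197265625.
The farthest remaining point A_5 is at distance² 55.4072265625 ≤ 120.7197265625.
The points at distance exactly r from the centre are A_1, A_2, A_4 — 3 points.

3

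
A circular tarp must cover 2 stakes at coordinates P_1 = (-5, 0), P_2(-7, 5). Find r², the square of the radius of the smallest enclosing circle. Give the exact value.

7.25

The smallest circle enclosing two points has them as diameter endpoints.
Centre = midpoint = (-6, 2.5); r² = |P_1P_2|²/4 = 29/4 = 7.25.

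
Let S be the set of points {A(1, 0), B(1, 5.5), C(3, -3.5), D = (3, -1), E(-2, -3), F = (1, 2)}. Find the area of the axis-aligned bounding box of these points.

45

x ranges over [-2, 3], width 5.
y ranges over [-3.5, 5.5], height 9.
Area = 5 × 9 = 45.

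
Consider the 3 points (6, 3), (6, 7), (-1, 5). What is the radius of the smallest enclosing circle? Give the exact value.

Call the three points A, B, C in the order given.
Side lengths²: AB² = 16, AC² = 53, BC² = 53.
Since BC² = 53 < 53 + 16 = 69, the triangle is acute, so the smallest enclosing circle is the circumcircle.
Circumcentre = (39/14, 5), r² = 2809/196.
r = √(2809/196) = 53/14.

53/14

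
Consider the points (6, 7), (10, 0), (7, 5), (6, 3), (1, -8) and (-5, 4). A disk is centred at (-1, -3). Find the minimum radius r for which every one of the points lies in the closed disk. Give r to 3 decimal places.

12.207

The required radius is the distance from (-1, -3) to the farthest point.
Squared distances: 149, 130, 128, 85, 29, 65.
Maximum is 149, attained at (6, 7).
r = √149 ≈ 12.207.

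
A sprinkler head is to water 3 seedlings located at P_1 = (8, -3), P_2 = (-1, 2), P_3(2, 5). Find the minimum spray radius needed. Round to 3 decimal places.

5.200

Side lengths²: P_1P_2² = 106, P_1P_3² = 100, P_2P_3² = 18.
Since P_1P_2² = 106 < 100 + 18 = 118, the triangle is acute, so the smallest enclosing circle is the circumcircle.
Circumcentre = (27/7, 1/7), r² = 1325/49.
r = √(1325/49) ≈ 5.200.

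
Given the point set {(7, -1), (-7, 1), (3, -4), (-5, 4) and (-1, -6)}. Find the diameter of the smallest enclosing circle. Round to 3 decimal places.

A smallest enclosing disk is always determined by at most three of the input points on its boundary.
The farthest pair is (7, -1)–(-7, 1) with squared distance 200. The circle on this segment as diameter has centre (0, 0) and r² = 200/4 = 50.
Check (3, -4): distance² to centre = 25 ≤ 50, so it lies inside.
All remaining points lie in this disk, and no smaller disk contains both endpoints, so this is the minimum enclosing circle.
Diameter = 2r = 2√50 ≈ 14.142.

14.142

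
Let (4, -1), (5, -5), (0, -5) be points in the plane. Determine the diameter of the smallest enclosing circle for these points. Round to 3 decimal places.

5.831

Call the three points A, B, C in the order given.
Side lengths²: AB² = 17, AC² = 32, BC² = 25.
Since AC² = 32 < 25 + 17 = 42, the triangle is acute, so the smallest enclosing circle is the circumcircle.
Circumcentre = (2.5, -3.5), r² = 8.5.
Diameter = 2r = 2√(8.5) ≈ 5.831.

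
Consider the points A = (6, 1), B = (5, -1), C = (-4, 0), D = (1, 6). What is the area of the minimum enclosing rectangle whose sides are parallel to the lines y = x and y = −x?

60.5

In coordinates u = x + y, v = x − y the rectangle is axis-aligned; the map (x,y)→(u,v) scales areas by 2.
u-values: 7, 4, -4, 7; range = 7 − (-4) = 11.
v-values: 5, 6, -4, -5; range = 6 − (-5) = 11.
Area = (11 × 11) / 2 = 60.5.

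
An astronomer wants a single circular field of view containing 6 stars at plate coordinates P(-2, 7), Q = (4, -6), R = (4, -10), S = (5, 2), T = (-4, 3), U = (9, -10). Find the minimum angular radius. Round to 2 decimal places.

The minimum enclosing circle of a finite set is fixed by two of the points (as a diameter) or three (as a circumcircle).
The farthest pair is P–U with squared distance 410. The circle on this segment as diameter has centre (3.5, -1.5) and r² = 410/4 = 102.5.
Check Q: distance² to centre = 20.5 ≤ 102.5, so it lies inside.
All remaining points lie in this disk, and no smaller disk contains both endpoints, so this is the minimum enclosing circle.
r = √(102.5) ≈ 10.12.

10.12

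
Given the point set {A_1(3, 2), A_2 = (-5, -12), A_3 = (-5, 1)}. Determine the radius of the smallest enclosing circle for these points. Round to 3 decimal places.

Side lengths²: A_1A_2² = 260, A_1A_3² = 65, A_2A_3² = 169.
Since A_1A_2² = 260 ≥ 169 + 65 = 234, the angle opposite A_1A_2 is not acute, so the smallest enclosing circle has A_1A_2 as diameter.
Centre = midpoint of A_1A_2 = (-1, -5), r² = 260/4 = 65.
r = √65 ≈ 8.062.

8.062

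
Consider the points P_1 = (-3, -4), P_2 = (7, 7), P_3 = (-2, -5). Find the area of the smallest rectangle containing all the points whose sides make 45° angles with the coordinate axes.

31.5

In coordinates u = x + y, v = x − y the rectangle is axis-aligned; the map (x,y)→(u,v) scales areas by 2.
u-values: -7, 14, -7; range = 14 − (-7) = 21.
v-values: 1, 0, 3; range = 3 − 0 = 3.
Area = (21 × 3) / 2 = 31.5.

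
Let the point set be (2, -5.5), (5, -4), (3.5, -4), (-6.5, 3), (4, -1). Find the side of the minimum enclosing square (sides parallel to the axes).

The bounding box has width 11.5 and height 8.5.
An axis-aligned square enclosing the set must have side ≥ max(width, height).
So the minimum side is max(11.5, 8.5) = 11.5.

11.5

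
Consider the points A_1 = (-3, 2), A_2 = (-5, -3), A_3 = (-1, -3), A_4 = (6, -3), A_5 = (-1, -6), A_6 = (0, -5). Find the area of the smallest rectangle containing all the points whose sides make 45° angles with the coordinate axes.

In coordinates u = x + y, v = x − y the rectangle is axis-aligned; the map (x,y)→(u,v) scales areas by 2.
u-values: -1, -8, -4, 3, -7, -5; range = 3 − (-8) = 11.
v-values: -5, -2, 2, 9, 5, 5; range = 9 − (-5) = 14.
Area = (11 × 14) / 2 = 77.

77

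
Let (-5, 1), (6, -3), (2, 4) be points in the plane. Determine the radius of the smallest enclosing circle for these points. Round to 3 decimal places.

Call the three points A, B, C in the order given.
Side lengths²: AB² = 137, AC² = 58, BC² = 65.
Since AB² = 137 ≥ 65 + 58 = 123, the angle opposite AB is not acute, so the smallest enclosing circle has AB as diameter.
Centre = midpoint of AB = (0.5, -1), r² = 137/4 = 34.25.
r = √(34.25) ≈ 5.852.

5.852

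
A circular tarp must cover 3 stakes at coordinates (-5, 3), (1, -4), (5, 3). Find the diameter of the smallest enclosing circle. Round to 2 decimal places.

10.62

Call the three points A, B, C in the order given.
Side lengths²: AB² = 85, AC² = 100, BC² = 65.
Since AC² = 100 < 85 + 65 = 150, the triangle is acute, so the smallest enclosing circle is the circumcircle.
Circumcentre = (0, 17/14), r² = 5525/196.
Diameter = 2r = 2√(5525/196) ≈ 10.62.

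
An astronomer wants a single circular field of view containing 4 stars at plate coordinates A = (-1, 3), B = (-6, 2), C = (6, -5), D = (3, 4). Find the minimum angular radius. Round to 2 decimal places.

The farthest pair is B–C with squared distance 193. The circle on this segment as diameter has centre (0, -1.5) and r² = 193/4 = 48.25.
Check A: distance² to centre = 21.25 ≤ 48.25, so it lies inside.
All remaining points lie in this disk, and no smaller disk contains both endpoints, so this is the minimum enclosing circle.
r = √(48.25) ≈ 6.95.

6.95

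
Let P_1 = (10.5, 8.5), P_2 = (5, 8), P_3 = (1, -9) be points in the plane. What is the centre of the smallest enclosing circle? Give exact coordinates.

Side lengths²: P_1P_2² = 30.5, P_1P_3² = 396.5, P_2P_3² = 305.
Since P_1P_3² = 396.5 ≥ 305 + 30.5 = 335.5, the angle opposite P_1P_3 is not acute, so the smallest enclosing circle has P_1P_3 as diameter.
Centre = midpoint of P_1P_3 = (5.75, -0.25), r² = 396.5/4 = 99.125.
Centre = (5.75, -0.25).

(5.75, -0.25)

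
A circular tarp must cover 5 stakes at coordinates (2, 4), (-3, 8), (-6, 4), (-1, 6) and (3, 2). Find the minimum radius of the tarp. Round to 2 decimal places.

The minimum enclosing circle of a finite set is fixed by two of the points (as a diameter) or three (as a circumcircle).
The minimum enclosing circle is determined by three boundary points: (-3, 8), (-6, 4), (3, 2).
Their circumcentre is (-19/14, 51/14) with r² = 2125/98.
The farthest remaining point (2, 4) is at distance² 1117/98 ≤ 2125/98.
r = √(2125/98) ≈ 4.66.

4.66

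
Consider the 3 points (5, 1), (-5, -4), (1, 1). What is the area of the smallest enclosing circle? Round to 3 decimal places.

Call the three points A, B, C in the order given.
Side lengths²: AB² = 125, AC² = 16, BC² = 61.
Since AB² = 125 ≥ 61 + 16 = 77, the angle opposite AB is not acute, so the smallest enclosing circle has AB as diameter.
Centre = midpoint of AB = (0, -1.5), r² = 125/4 = 31.25.
Area = π·r² = π·31.25 ≈ 98.175.

98.175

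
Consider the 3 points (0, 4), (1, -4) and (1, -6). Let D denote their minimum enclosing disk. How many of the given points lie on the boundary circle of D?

Call the three points A, B, C in the order given.
Side lengths²: AB² = 65, AC² = 101, BC² = 4.
Since AC² = 101 ≥ 65 + 4 = 69, the angle opposite AC is not acute, so the smallest enclosing circle has AC as diameter.
Centre = midpoint of AC = (0.5, -1), r² = 101/4 = 25.25.
The points at distance exactly r from the centre are (0, 4), (1, -6) — 2 points.

2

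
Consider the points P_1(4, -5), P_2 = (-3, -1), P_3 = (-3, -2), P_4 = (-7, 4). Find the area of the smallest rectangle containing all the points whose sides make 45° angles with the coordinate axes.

In coordinates u = x + y, v = x − y the rectangle is axis-aligned; the map (x,y)→(u,v) scales areas by 2.
u-values: -1, -4, -5, -3; range = -1 − (-5) = 4.
v-values: 9, -2, -1, -11; range = 9 − (-11) = 20.
Area = (4 × 20) / 2 = 40.

40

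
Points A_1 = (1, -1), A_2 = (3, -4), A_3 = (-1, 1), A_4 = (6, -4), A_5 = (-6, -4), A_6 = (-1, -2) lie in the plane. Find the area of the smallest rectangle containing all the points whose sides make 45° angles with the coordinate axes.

72

In coordinates u = x + y, v = x − y the rectangle is axis-aligned; the map (x,y)→(u,v) scales areas by 2.
u-values: 0, -1, 0, 2, -10, -3; range = 2 − (-10) = 12.
v-values: 2, 7, -2, 10, -2, 1; range = 10 − (-2) = 12.
Area = (12 × 12) / 2 = 72.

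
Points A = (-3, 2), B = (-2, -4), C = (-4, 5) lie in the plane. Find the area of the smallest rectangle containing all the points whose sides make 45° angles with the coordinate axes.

38.5

In coordinates u = x + y, v = x − y the rectangle is axis-aligned; the map (x,y)→(u,v) scales areas by 2.
u-values: -1, -6, 1; range = 1 − (-6) = 7.
v-values: -5, 2, -9; range = 2 − (-9) = 11.
Area = (7 × 11) / 2 = 38.5.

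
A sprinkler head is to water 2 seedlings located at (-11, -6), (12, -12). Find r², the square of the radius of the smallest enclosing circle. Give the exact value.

The smallest circle enclosing two points has them as diameter endpoints.
Centre = midpoint = (0.5, -9); r² = |(-11, -6)−(12, -12)|²/4 = 565/4 = 141.25.

141.25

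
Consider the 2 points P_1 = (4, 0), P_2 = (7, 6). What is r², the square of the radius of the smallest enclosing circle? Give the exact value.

11.25

The smallest circle enclosing two points has them as diameter endpoints.
Centre = midpoint = (5.5, 3); r² = |P_1P_2|²/4 = 45/4 = 11.25.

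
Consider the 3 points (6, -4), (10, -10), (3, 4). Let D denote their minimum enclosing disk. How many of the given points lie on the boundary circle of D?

Call the three points A, B, C in the order given.
Side lengths²: AB² = 52, AC² = 73, BC² = 245.
Since BC² = 245 ≥ 73 + 52 = 125, the angle opposite BC is not acute, so the smallest enclosing circle has BC as diameter.
Centre = midpoint of BC = (6.5, -3), r² = 245/4 = 61.25.
The points at distance exactly r from the centre are (10, -10), (3, 4) — 2 points.

2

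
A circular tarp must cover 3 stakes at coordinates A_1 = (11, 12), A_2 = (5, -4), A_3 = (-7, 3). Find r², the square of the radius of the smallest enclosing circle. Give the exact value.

Side lengths²: A_1A_2² = 292, A_1A_3² = 405, A_2A_3² = 193.
Since A_1A_3² = 405 < 292 + 193 = 485, the triangle is acute, so the smallest enclosing circle is the circumcircle.
Circumcentre = (36/13, 155/26), r² = 70445/676.

70445/676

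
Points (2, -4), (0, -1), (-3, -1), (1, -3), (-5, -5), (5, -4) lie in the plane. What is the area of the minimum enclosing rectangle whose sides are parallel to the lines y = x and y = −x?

In coordinates u = x + y, v = x − y the rectangle is axis-aligned; the map (x,y)→(u,v) scales areas by 2.
u-values: -2, -1, -4, -2, -10, 1; range = 1 − (-10) = 11.
v-values: 6, 1, -2, 4, 0, 9; range = 9 − (-2) = 11.
Area = (11 × 11) / 2 = 60.5.

60.5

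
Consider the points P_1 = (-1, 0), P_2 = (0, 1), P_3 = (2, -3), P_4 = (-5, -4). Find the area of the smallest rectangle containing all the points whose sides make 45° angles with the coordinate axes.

In coordinates u = x + y, v = x − y the rectangle is axis-aligned; the map (x,y)→(u,v) scales areas by 2.
u-values: -1, 1, -1, -9; range = 1 − (-9) = 10.
v-values: -1, -1, 5, -1; range = 5 − (-1) = 6.
Area = (10 × 6) / 2 = 30.

30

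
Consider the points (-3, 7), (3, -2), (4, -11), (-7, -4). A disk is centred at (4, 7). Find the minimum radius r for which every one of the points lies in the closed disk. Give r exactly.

The required radius is the distance from (4, 7) to the farthest point.
Squared distances: 49, 82, 324, 242.
Maximum is 324, attained at (4, -11).
r = √324 = 18.

18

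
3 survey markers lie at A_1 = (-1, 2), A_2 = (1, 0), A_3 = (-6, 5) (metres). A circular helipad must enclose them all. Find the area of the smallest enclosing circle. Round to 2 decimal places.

58.12

Side lengths²: A_1A_2² = 8, A_1A_3² = 34, A_2A_3² = 74.
Since A_2A_3² = 74 ≥ 34 + 8 = 42, the angle opposite A_2A_3 is not acute, so the smallest enclosing circle has A_2A_3 as diameter.
Centre = midpoint of A_2A_3 = (-2.5, 2.5), r² = 74/4 = 18.5.
Area = π·r² = π·18.5 ≈ 58.12.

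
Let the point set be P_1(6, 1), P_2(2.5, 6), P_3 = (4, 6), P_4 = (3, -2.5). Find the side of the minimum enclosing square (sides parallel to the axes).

8.5

The bounding box has width 3.5 and height 8.5.
An axis-aligned square enclosing the set must have side ≥ max(width, height).
So the minimum side is max(3.5, 8.5) = 8.5.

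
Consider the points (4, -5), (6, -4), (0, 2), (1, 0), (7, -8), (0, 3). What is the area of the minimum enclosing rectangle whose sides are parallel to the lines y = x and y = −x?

In coordinates u = x + y, v = x − y the rectangle is axis-aligned; the map (x,y)→(u,v) scales areas by 2.
u-values: -1, 2, 2, 1, -1, 3; range = 3 − (-1) = 4.
v-values: 9, 10, -2, 1, 15, -3; range = 15 − (-3) = 18.
Area = (4 × 18) / 2 = 36.

36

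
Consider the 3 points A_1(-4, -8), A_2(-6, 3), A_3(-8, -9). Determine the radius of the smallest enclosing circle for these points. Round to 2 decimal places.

6.08

Side lengths²: A_1A_2² = 125, A_1A_3² = 17, A_2A_3² = 148.
Since A_2A_3² = 148 ≥ 125 + 17 = 142, the angle opposite A_2A_3 is not acute, so the smallest enclosing circle has A_2A_3 as diameter.
Centre = midpoint of A_2A_3 = (-7, -3), r² = 148/4 = 37.
r = √37 ≈ 6.08.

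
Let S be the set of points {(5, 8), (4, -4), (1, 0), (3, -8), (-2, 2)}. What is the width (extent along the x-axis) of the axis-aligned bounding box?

7

max x = 5, min x = -2, so width = 7.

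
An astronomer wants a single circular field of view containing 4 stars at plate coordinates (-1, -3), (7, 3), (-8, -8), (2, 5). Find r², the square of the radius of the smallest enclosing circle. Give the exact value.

86.5

By Welzl's lemma the MEC is supported by two points (diametrically opposite) or three points (on a circumcircle).
The farthest pair is (7, 3)–(-8, -8) with squared distance 346. The circle on this segment as diameter has centre (-0.5, -2.5) and r² = 346/4 = 86.5.
Check (-1, -3): distance² to centre = 0.5 ≤ 86.5, so it lies inside.
All remaining points lie in this disk, and no smaller disk contains both endpoints, so this is the minimum enclosing circle.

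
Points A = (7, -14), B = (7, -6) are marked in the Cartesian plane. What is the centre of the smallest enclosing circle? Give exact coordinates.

The smallest circle enclosing two points has them as diameter endpoints.
Centre = midpoint = (7, -10); r² = |AB|²/4 = 64/4 = 16.
Centre = (7, -10).

(7, -10)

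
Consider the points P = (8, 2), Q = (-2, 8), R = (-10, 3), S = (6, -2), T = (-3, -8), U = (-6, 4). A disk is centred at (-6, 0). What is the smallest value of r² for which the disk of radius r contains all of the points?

The required radius is the distance from (-6, 0) to the farthest point.
Squared distances: 200, 80, 25, 148, 73, 16.
Maximum is 200, attained at P.

200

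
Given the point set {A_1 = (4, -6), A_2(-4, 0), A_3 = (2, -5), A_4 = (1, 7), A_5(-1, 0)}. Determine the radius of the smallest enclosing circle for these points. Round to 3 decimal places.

The farthest pair is A_1–A_4 with squared distance 178. The circle on this segment as diameter has centre (2.5, 0.5) and r² = 178/4 = 44.5.
Check A_2: distance² to centre = 42.5 ≤ 44.5, so it lies inside.
All remaining points lie in this disk, and no smaller disk contains both endpoints, so this is the minimum enclosing circle.
r = √(44.5) ≈ 6.671.

6.671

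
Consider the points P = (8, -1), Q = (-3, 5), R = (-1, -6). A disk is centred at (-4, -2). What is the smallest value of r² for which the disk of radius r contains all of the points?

145

The required radius is the distance from (-4, -2) to the farthest point.
Squared distances: 145, 50, 25.
Maximum is 145, attained at P.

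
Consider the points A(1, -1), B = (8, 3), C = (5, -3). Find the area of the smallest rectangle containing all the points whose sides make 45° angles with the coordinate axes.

33

In coordinates u = x + y, v = x − y the rectangle is axis-aligned; the map (x,y)→(u,v) scales areas by 2.
u-values: 0, 11, 2; range = 11 − 0 = 11.
v-values: 2, 5, 8; range = 8 − 2 = 6.
Area = (11 × 6) / 2 = 33.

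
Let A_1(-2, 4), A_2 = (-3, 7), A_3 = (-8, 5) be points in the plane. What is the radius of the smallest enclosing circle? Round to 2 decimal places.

Side lengths²: A_1A_2² = 10, A_1A_3² = 37, A_2A_3² = 29.
Since A_1A_3² = 37 < 29 + 10 = 39, the triangle is acute, so the smallest enclosing circle is the circumcircle.
Circumcentre = (-169/34, 159/34), r² = 5365/578.
r = √(5365/578) ≈ 3.05.

3.05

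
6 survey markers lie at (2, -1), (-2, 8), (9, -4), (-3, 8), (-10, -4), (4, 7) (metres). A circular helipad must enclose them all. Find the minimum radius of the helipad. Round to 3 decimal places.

9.823

The minimum enclosing circle is determined by three boundary points: (9, -4), (-3, 8), (-10, -4).
Their circumcentre is (-0.5, -1.5) with r² = 96.5.
The farthest remaining point (-2, 8) is at distance² 92.5 ≤ 96.5.
r = √(96.5) ≈ 9.823.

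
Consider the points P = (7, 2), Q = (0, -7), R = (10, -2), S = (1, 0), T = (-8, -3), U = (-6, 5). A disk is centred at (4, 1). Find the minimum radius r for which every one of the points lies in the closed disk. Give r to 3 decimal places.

The required radius is the distance from (4, 1) to the farthest point.
Squared distances: 10, 80, 45, 10, 160, 116.
Maximum is 160, attained at T.
r = √160 ≈ 12.649.

12.649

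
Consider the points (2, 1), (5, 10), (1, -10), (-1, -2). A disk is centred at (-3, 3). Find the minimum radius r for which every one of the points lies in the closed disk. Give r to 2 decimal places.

The required radius is the distance from (-3, 3) to the farthest point.
Squared distances: 29, 113, 185, 29.
Maximum is 185, attained at (1, -10).
r = √185 ≈ 13.60.

13.60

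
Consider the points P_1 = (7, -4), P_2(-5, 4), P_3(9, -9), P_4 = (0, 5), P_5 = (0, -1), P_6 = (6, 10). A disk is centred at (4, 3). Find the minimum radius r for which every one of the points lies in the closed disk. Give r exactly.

13

The required radius is the distance from (4, 3) to the farthest point.
Squared distances: 58, 82, 169, 20, 32, 53.
Maximum is 169, attained at P_3.
r = √169 = 13.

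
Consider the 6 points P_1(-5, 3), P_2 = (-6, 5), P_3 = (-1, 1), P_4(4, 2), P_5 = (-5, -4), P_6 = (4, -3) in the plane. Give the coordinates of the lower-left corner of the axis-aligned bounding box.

x-range [-6, 4], y-range [-4, 5].
The lower-left corner is (-6, -4).

(-6, -4)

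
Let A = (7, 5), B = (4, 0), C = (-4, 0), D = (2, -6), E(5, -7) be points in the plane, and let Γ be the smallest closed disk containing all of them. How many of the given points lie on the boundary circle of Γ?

3

The minimum enclosing circle of a finite set is fixed by two of the points (as a diameter) or three (as a circumcircle).
The minimum enclosing circle is determined by three boundary points: A, C, E.
Their circumcentre is (174/61, -29/61) with r² = 175565/3721.
The farthest remaining point D is at distance² 116273/3721 ≤ 175565/3721.
The points at distance exactly r from the centre are A, C, E — 3 points.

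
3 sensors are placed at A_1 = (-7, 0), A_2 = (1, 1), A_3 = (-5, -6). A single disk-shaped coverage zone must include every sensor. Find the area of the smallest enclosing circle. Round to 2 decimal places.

69.43

Side lengths²: A_1A_2² = 65, A_1A_3² = 40, A_2A_3² = 85.
Since A_2A_3² = 85 < 65 + 40 = 105, the triangle is acute, so the smallest enclosing circle is the circumcircle.
Circumcentre = (-2.7, -1.9), r² = 22.1.
Area = π·r² = π·22.1 ≈ 69.43.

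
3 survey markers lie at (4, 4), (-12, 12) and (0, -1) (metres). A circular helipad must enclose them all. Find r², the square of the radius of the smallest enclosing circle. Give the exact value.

Call the three points A, B, C in the order given.
Side lengths²: AB² = 320, AC² = 41, BC² = 313.
Since AB² = 320 < 313 + 41 = 354, the triangle is acute, so the smallest enclosing circle is the circumcircle.
Circumcentre = (-129/28, 95/14), r² = 64165/784.

64165/784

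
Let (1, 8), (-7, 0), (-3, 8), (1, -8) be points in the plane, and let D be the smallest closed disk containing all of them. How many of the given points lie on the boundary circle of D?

The farthest pair is (-3, 8)–(1, -8) with squared distance 272. The circle on this segment as diameter has centre (-1, 0) and r² = 272/4 = 68.
Check (1, 8): distance² to centre = 68 ≤ 68, so it lies inside.
All remaining points lie in this disk, and no smaller disk contains both endpoints, so this is the minimum enclosing circle.
The points at distance exactly r from the centre are (1, 8), (-3, 8), (1, -8) — 3 points.

3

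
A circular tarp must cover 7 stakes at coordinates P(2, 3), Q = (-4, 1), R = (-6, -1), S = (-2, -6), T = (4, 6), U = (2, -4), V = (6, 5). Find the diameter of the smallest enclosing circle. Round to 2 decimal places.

13.91

The minimum enclosing circle is determined by three boundary points: R, S, V.
Their circumcentre is (23/28, 5/14) with r² = 37925/784.
The farthest remaining point T is at distance² 32885/784 ≤ 37925/784.
Diameter = 2r = 2√(37925/784) ≈ 13.91.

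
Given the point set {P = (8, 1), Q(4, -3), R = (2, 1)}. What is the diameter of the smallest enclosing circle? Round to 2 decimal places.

Side lengths²: PQ² = 32, PR² = 36, QR² = 20.
Since PR² = 36 < 32 + 20 = 52, the triangle is acute, so the smallest enclosing circle is the circumcircle.
Circumcentre = (5, 0), r² = 10.
Diameter = 2r = 2√10 ≈ 6.32.

6.32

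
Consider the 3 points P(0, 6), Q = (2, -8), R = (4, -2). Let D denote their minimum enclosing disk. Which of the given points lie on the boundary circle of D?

Side lengths²: PQ² = 200, PR² = 80, QR² = 40.
Since PQ² = 200 ≥ 80 + 40 = 120, the angle opposite PQ is not acute, so the smallest enclosing circle has PQ as diameter.
Centre = midpoint of PQ = (1, -1), r² = 200/4 = 50.
The points at distance exactly r from the centre are P, Q — 2 points.

P, Q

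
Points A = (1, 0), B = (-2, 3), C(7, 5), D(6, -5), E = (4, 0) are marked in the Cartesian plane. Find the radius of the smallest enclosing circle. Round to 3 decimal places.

5.956

By Welzl's lemma the MEC is supported by two points (diametrically opposite) or three points (on a circumcircle).
The minimum enclosing circle is determined by three boundary points: B, C, D.
Their circumcentre is (73/22, 7/22) with r² = 8585/242.
The farthest remaining point A is at distance² 1325/242 ≤ 8585/242.
r = √(8585/242) ≈ 5.956.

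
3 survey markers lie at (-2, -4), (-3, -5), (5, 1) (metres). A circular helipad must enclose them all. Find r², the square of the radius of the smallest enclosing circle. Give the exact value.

25

Call the three points A, B, C in the order given.
Side lengths²: AB² = 2, AC² = 74, BC² = 100.
Since BC² = 100 ≥ 74 + 2 = 76, the angle opposite BC is not acute, so the smallest enclosing circle has BC as diameter.
Centre = midpoint of BC = (1, -2), r² = 100/4 = 25.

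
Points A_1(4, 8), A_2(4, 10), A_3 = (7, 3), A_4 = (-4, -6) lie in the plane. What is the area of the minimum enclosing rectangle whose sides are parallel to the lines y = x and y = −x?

In coordinates u = x + y, v = x − y the rectangle is axis-aligned; the map (x,y)→(u,v) scales areas by 2.
u-values: 12, 14, 10, -10; range = 14 − (-10) = 24.
v-values: -4, -6, 4, 2; range = 4 − (-6) = 10.
Area = (24 × 10) / 2 = 120.

120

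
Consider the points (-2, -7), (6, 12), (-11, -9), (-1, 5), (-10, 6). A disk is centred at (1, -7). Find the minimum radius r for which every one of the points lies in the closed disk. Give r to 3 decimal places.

The required radius is the distance from (1, -7) to the farthest point.
Squared distances: 9, 386, 148, 148, 290.
Maximum is 386, attained at (6, 12).
r = √386 ≈ 19.647.

19.647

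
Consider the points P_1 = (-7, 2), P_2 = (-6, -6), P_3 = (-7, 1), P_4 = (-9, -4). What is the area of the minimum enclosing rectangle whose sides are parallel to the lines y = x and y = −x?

36

In coordinates u = x + y, v = x − y the rectangle is axis-aligned; the map (x,y)→(u,v) scales areas by 2.
u-values: -5, -12, -6, -13; range = -5 − (-13) = 8.
v-values: -9, 0, -8, -5; range = 0 − (-9) = 9.
Area = (8 × 9) / 2 = 36.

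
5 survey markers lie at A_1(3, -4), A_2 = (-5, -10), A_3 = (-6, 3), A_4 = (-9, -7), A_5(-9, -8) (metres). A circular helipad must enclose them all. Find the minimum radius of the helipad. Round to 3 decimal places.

6.852

A smallest enclosing disk is always determined by at most three of the input points on its boundary.
The minimum enclosing circle is determined by three boundary points: A_1, A_3, A_5.
Their circumcentre is (-23/6, -3.5) with r² = 845/18.
The farthest remaining point A_2 is at distance² 785/18 ≤ 845/18.
r = √(845/18) ≈ 6.852.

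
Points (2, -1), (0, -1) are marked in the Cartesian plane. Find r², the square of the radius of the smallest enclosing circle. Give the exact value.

The smallest circle enclosing two points has them as diameter endpoints.
Centre = midpoint = (1, -1); r² = |(2, -1)−(0, -1)|²/4 = 4/4 = 1.

1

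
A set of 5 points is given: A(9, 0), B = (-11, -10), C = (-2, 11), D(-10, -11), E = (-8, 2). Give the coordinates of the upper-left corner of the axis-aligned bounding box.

(-11, 11)

x-range [-11, 9], y-range [-11, 11].
The upper-left corner is (-11, 11).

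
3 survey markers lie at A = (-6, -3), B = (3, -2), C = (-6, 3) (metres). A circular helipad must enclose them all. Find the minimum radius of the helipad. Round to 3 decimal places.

5.179

Side lengths²: AB² = 82, AC² = 36, BC² = 106.
Since BC² = 106 < 82 + 36 = 118, the triangle is acute, so the smallest enclosing circle is the circumcircle.
Circumcentre = (-16/9, 0), r² = 2173/81.
r = √(2173/81) ≈ 5.179.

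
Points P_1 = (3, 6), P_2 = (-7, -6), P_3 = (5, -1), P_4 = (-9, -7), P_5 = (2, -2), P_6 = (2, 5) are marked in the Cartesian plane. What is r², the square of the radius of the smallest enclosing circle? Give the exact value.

78.25

The farthest pair is P_1–P_4 with squared distance 313. The circle on this segment as diameter has centre (-3, -0.5) and r² = 313/4 = 78.25.
Check P_2: distance² to centre = 46.25 ≤ 78.25, so it lies inside.
All remaining points lie in this disk, and no smaller disk contains both endpoints, so this is the minimum enclosing circle.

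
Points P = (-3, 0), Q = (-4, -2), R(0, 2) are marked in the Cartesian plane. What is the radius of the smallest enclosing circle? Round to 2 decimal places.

2.83

Side lengths²: PQ² = 5, PR² = 13, QR² = 32.
Since QR² = 32 ≥ 13 + 5 = 18, the angle opposite QR is not acute, so the smallest enclosing circle has QR as diameter.
Centre = midpoint of QR = (-2, 0), r² = 32/4 = 8.
r = √8 ≈ 2.83.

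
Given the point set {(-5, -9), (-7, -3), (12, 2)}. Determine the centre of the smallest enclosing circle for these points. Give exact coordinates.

Call the three points A, B, C in the order given.
Side lengths²: AB² = 40, AC² = 410, BC² = 386.
Since AC² = 410 < 386 + 40 = 426, the triangle is acute, so the smallest enclosing circle is the circumcircle.
Circumcentre = (195/62, -183/62), r² = 197825/1922.
Centre = (195/62, -183/62).

(195/62, -183/62)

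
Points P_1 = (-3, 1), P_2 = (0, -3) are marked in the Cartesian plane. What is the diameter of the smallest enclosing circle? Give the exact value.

The smallest circle enclosing two points has them as diameter endpoints.
Centre = midpoint = (-1.5, -1); r² = |P_1P_2|²/4 = 25/4 = 6.25.
Diameter = 2r = 2√(6.25) = 5.

5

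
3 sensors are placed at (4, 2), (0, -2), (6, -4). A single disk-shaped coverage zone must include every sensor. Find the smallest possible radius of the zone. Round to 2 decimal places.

Call the three points A, B, C in the order given.
Side lengths²: AB² = 32, AC² = 40, BC² = 40.
Since BC² = 40 < 40 + 32 = 72, the triangle is acute, so the smallest enclosing circle is the circumcircle.
Circumcentre = (3.5, -1.5), r² = 12.5.
r = √(12.5) ≈ 3.54.

3.54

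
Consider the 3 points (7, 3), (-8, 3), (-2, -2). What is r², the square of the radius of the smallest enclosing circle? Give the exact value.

56.25

Call the three points A, B, C in the order given.
Side lengths²: AB² = 225, AC² = 106, BC² = 61.
Since AB² = 225 ≥ 106 + 61 = 167, the angle opposite AB is not acute, so the smallest enclosing circle has AB as diameter.
Centre = midpoint of AB = (-0.5, 3), r² = 225/4 = 56.25.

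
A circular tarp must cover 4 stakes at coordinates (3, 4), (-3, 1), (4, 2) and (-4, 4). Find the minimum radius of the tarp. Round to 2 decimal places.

4.12

A smallest enclosing disk is always determined by at most three of the input points on its boundary.
The farthest pair is (4, 2)–(-4, 4) with squared distance 68. The circle on this segment as diameter has centre (0, 3) and r² = 68/4 = 17.
Check (3, 4): distance² to centre = 10 ≤ 17, so it lies inside.
All remaining points lie in this disk, and no smaller disk contains both endpoints, so this is the minimum enclosing circle.
r = √17 ≈ 4.12.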